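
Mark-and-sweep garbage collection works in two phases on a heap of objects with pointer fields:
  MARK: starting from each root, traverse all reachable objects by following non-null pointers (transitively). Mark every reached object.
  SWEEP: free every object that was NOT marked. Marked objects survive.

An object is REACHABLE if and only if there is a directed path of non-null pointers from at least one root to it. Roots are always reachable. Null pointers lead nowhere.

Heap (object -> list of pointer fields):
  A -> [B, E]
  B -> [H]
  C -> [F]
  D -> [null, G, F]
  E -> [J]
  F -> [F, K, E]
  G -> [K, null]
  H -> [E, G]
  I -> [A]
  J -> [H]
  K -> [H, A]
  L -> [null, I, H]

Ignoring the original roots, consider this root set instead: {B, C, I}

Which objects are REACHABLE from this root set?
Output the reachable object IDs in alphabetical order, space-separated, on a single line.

Answer: A B C E F G H I J K

Derivation:
Roots: B C I
Mark B: refs=H, marked=B
Mark C: refs=F, marked=B C
Mark I: refs=A, marked=B C I
Mark H: refs=E G, marked=B C H I
Mark F: refs=F K E, marked=B C F H I
Mark A: refs=B E, marked=A B C F H I
Mark E: refs=J, marked=A B C E F H I
Mark G: refs=K null, marked=A B C E F G H I
Mark K: refs=H A, marked=A B C E F G H I K
Mark J: refs=H, marked=A B C E F G H I J K
Unmarked (collected): D L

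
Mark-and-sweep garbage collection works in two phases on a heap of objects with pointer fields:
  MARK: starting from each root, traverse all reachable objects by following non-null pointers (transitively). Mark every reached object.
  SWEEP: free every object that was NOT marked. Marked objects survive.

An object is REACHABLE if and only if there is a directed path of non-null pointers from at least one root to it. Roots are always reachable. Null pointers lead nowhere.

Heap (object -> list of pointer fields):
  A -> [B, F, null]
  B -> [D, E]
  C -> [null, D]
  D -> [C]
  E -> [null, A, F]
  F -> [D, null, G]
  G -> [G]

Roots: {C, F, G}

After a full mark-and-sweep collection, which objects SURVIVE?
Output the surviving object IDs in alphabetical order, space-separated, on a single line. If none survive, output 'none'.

Roots: C F G
Mark C: refs=null D, marked=C
Mark F: refs=D null G, marked=C F
Mark G: refs=G, marked=C F G
Mark D: refs=C, marked=C D F G
Unmarked (collected): A B E

Answer: C D F G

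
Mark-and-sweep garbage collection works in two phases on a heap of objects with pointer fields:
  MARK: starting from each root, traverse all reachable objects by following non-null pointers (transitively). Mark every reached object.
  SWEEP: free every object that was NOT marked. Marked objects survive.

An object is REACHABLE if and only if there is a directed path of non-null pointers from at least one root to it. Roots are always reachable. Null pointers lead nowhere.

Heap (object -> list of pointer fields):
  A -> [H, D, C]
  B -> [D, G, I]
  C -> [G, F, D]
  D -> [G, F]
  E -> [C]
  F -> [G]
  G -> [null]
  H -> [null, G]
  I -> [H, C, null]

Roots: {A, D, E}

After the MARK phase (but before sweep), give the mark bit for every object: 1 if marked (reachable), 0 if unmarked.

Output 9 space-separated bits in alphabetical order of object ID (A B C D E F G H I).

Roots: A D E
Mark A: refs=H D C, marked=A
Mark D: refs=G F, marked=A D
Mark E: refs=C, marked=A D E
Mark H: refs=null G, marked=A D E H
Mark C: refs=G F D, marked=A C D E H
Mark G: refs=null, marked=A C D E G H
Mark F: refs=G, marked=A C D E F G H
Unmarked (collected): B I

Answer: 1 0 1 1 1 1 1 1 0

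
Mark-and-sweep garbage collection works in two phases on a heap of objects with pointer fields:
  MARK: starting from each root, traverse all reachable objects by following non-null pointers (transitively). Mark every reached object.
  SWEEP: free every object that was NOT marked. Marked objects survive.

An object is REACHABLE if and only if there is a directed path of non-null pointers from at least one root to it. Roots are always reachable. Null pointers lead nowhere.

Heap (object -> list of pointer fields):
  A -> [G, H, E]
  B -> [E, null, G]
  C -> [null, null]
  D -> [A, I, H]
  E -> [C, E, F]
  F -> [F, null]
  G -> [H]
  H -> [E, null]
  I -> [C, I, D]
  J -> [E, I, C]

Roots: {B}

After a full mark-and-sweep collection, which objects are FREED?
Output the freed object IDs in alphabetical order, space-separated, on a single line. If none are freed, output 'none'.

Roots: B
Mark B: refs=E null G, marked=B
Mark E: refs=C E F, marked=B E
Mark G: refs=H, marked=B E G
Mark C: refs=null null, marked=B C E G
Mark F: refs=F null, marked=B C E F G
Mark H: refs=E null, marked=B C E F G H
Unmarked (collected): A D I J

Answer: A D I J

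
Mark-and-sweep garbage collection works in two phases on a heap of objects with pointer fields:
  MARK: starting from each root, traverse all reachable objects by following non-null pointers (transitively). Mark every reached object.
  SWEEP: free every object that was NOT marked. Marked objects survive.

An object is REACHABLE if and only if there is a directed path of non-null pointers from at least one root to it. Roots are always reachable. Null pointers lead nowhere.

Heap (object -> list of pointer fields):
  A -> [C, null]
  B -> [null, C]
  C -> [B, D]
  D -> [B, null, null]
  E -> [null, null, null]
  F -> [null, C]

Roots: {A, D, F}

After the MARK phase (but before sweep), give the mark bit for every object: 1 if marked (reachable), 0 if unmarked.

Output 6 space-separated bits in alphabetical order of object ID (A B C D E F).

Roots: A D F
Mark A: refs=C null, marked=A
Mark D: refs=B null null, marked=A D
Mark F: refs=null C, marked=A D F
Mark C: refs=B D, marked=A C D F
Mark B: refs=null C, marked=A B C D F
Unmarked (collected): E

Answer: 1 1 1 1 0 1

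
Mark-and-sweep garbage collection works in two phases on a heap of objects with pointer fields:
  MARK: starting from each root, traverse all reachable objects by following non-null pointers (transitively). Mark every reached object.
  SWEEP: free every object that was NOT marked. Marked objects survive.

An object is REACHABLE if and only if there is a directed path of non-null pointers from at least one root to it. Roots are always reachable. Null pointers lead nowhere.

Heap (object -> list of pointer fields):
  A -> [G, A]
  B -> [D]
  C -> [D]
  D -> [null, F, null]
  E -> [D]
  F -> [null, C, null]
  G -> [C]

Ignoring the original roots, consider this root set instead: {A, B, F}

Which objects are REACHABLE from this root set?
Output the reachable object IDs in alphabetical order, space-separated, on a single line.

Answer: A B C D F G

Derivation:
Roots: A B F
Mark A: refs=G A, marked=A
Mark B: refs=D, marked=A B
Mark F: refs=null C null, marked=A B F
Mark G: refs=C, marked=A B F G
Mark D: refs=null F null, marked=A B D F G
Mark C: refs=D, marked=A B C D F G
Unmarked (collected): E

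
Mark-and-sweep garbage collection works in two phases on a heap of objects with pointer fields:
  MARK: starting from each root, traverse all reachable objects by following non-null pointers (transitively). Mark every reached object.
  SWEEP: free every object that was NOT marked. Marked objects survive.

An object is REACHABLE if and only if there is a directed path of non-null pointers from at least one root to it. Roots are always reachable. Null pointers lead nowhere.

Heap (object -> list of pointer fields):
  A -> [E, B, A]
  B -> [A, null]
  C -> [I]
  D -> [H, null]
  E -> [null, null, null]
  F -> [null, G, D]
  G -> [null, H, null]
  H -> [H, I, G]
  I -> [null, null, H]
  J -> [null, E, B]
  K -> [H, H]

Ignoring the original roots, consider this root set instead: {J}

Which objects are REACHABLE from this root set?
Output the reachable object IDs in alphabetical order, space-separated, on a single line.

Answer: A B E J

Derivation:
Roots: J
Mark J: refs=null E B, marked=J
Mark E: refs=null null null, marked=E J
Mark B: refs=A null, marked=B E J
Mark A: refs=E B A, marked=A B E J
Unmarked (collected): C D F G H I K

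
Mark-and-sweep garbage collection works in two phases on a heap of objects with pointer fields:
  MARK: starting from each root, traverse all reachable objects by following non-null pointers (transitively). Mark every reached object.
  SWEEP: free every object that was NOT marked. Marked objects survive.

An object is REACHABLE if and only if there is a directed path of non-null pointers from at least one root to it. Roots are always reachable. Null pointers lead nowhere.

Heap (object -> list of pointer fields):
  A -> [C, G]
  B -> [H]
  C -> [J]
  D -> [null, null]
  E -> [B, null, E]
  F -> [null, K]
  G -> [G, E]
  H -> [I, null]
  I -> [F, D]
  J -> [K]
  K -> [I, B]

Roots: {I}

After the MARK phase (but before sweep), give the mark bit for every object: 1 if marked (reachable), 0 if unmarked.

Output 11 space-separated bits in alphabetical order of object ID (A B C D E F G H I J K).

Answer: 0 1 0 1 0 1 0 1 1 0 1

Derivation:
Roots: I
Mark I: refs=F D, marked=I
Mark F: refs=null K, marked=F I
Mark D: refs=null null, marked=D F I
Mark K: refs=I B, marked=D F I K
Mark B: refs=H, marked=B D F I K
Mark H: refs=I null, marked=B D F H I K
Unmarked (collected): A C E G J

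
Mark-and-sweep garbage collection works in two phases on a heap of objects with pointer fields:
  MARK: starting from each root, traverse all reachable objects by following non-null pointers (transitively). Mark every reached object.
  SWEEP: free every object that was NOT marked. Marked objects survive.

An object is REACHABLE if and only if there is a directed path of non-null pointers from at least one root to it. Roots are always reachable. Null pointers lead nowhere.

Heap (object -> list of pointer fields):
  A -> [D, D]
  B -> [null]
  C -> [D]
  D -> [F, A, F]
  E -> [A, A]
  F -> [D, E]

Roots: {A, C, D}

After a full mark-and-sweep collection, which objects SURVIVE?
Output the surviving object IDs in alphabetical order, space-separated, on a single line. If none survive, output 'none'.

Roots: A C D
Mark A: refs=D D, marked=A
Mark C: refs=D, marked=A C
Mark D: refs=F A F, marked=A C D
Mark F: refs=D E, marked=A C D F
Mark E: refs=A A, marked=A C D E F
Unmarked (collected): B

Answer: A C D E F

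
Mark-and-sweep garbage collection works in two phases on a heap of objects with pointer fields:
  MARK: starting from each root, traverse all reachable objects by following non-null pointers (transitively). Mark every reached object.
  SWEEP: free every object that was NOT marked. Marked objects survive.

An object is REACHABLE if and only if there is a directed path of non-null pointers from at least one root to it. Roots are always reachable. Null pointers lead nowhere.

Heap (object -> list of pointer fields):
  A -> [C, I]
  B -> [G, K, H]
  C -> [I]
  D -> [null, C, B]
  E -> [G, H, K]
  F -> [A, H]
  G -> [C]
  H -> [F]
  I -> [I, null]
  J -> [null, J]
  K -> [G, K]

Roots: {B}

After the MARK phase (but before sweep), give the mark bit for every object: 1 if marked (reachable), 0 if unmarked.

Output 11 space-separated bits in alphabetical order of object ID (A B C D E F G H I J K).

Roots: B
Mark B: refs=G K H, marked=B
Mark G: refs=C, marked=B G
Mark K: refs=G K, marked=B G K
Mark H: refs=F, marked=B G H K
Mark C: refs=I, marked=B C G H K
Mark F: refs=A H, marked=B C F G H K
Mark I: refs=I null, marked=B C F G H I K
Mark A: refs=C I, marked=A B C F G H I K
Unmarked (collected): D E J

Answer: 1 1 1 0 0 1 1 1 1 0 1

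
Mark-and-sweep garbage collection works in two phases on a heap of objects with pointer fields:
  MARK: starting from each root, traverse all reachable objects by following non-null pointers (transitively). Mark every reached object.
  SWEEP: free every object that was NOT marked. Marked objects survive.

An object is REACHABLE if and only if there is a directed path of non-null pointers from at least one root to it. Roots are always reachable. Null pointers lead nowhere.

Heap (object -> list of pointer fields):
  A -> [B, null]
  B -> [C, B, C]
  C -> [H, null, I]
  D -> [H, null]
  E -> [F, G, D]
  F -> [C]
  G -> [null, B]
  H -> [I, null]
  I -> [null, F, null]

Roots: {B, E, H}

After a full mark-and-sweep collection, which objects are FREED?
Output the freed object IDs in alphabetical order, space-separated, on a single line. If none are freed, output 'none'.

Roots: B E H
Mark B: refs=C B C, marked=B
Mark E: refs=F G D, marked=B E
Mark H: refs=I null, marked=B E H
Mark C: refs=H null I, marked=B C E H
Mark F: refs=C, marked=B C E F H
Mark G: refs=null B, marked=B C E F G H
Mark D: refs=H null, marked=B C D E F G H
Mark I: refs=null F null, marked=B C D E F G H I
Unmarked (collected): A

Answer: A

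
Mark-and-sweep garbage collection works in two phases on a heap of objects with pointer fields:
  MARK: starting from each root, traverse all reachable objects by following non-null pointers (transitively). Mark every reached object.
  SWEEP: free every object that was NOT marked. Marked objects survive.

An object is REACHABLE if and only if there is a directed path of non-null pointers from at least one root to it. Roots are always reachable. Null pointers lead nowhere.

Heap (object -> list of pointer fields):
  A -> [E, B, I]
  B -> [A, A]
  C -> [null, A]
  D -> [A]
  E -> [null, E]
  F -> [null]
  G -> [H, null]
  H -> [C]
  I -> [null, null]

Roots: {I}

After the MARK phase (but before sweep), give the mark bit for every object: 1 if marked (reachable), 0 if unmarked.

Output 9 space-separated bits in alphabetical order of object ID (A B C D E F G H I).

Answer: 0 0 0 0 0 0 0 0 1

Derivation:
Roots: I
Mark I: refs=null null, marked=I
Unmarked (collected): A B C D E F G H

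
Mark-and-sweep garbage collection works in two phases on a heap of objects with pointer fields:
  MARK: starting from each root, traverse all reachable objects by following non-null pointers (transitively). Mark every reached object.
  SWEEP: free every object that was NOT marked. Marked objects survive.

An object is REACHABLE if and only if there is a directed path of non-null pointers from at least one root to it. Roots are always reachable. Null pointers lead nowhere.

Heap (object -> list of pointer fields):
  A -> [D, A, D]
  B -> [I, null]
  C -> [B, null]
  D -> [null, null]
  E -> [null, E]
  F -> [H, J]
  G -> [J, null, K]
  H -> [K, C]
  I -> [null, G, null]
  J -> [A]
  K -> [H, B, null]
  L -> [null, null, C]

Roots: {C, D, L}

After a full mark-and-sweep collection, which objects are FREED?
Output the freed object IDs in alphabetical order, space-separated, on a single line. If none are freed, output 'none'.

Answer: E F

Derivation:
Roots: C D L
Mark C: refs=B null, marked=C
Mark D: refs=null null, marked=C D
Mark L: refs=null null C, marked=C D L
Mark B: refs=I null, marked=B C D L
Mark I: refs=null G null, marked=B C D I L
Mark G: refs=J null K, marked=B C D G I L
Mark J: refs=A, marked=B C D G I J L
Mark K: refs=H B null, marked=B C D G I J K L
Mark A: refs=D A D, marked=A B C D G I J K L
Mark H: refs=K C, marked=A B C D G H I J K L
Unmarked (collected): E F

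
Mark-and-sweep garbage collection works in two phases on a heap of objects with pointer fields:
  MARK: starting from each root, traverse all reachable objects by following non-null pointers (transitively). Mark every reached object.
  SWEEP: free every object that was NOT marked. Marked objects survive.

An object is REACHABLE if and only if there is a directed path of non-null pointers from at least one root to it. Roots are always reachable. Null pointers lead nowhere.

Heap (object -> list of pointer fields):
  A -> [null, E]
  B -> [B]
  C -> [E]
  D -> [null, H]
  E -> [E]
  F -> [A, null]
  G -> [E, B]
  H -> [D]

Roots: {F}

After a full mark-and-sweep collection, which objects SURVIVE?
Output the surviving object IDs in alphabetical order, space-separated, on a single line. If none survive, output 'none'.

Roots: F
Mark F: refs=A null, marked=F
Mark A: refs=null E, marked=A F
Mark E: refs=E, marked=A E F
Unmarked (collected): B C D G H

Answer: A E F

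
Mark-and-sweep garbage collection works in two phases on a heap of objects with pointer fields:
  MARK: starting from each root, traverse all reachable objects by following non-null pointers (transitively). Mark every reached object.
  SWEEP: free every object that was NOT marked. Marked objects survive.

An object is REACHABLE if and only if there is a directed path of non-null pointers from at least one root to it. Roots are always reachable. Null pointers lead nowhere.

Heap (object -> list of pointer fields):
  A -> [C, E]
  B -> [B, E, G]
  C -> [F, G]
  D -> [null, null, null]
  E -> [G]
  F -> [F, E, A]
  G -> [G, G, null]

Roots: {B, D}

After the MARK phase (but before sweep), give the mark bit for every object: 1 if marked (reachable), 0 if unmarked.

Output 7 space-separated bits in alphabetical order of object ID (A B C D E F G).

Answer: 0 1 0 1 1 0 1

Derivation:
Roots: B D
Mark B: refs=B E G, marked=B
Mark D: refs=null null null, marked=B D
Mark E: refs=G, marked=B D E
Mark G: refs=G G null, marked=B D E G
Unmarked (collected): A C F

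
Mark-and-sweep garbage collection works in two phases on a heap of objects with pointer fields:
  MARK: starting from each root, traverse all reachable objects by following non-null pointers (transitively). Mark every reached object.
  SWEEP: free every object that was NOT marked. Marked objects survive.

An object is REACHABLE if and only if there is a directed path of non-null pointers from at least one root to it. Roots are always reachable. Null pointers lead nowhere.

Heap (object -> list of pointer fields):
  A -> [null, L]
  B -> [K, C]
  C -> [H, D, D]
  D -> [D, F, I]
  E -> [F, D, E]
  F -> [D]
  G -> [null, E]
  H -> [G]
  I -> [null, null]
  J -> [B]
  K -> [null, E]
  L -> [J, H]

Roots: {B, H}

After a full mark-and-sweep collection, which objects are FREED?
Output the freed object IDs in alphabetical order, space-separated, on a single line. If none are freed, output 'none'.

Roots: B H
Mark B: refs=K C, marked=B
Mark H: refs=G, marked=B H
Mark K: refs=null E, marked=B H K
Mark C: refs=H D D, marked=B C H K
Mark G: refs=null E, marked=B C G H K
Mark E: refs=F D E, marked=B C E G H K
Mark D: refs=D F I, marked=B C D E G H K
Mark F: refs=D, marked=B C D E F G H K
Mark I: refs=null null, marked=B C D E F G H I K
Unmarked (collected): A J L

Answer: A J L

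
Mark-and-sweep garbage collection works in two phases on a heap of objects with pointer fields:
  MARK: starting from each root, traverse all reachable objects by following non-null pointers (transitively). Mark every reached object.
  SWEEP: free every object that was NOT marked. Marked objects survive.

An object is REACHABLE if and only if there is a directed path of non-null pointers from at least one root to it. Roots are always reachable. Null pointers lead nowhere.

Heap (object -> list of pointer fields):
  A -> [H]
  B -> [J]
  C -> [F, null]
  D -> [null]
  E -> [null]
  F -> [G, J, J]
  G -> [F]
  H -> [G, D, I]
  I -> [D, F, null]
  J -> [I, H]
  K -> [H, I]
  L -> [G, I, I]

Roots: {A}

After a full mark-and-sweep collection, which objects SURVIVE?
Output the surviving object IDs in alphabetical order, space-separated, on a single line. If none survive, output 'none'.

Answer: A D F G H I J

Derivation:
Roots: A
Mark A: refs=H, marked=A
Mark H: refs=G D I, marked=A H
Mark G: refs=F, marked=A G H
Mark D: refs=null, marked=A D G H
Mark I: refs=D F null, marked=A D G H I
Mark F: refs=G J J, marked=A D F G H I
Mark J: refs=I H, marked=A D F G H I J
Unmarked (collected): B C E K L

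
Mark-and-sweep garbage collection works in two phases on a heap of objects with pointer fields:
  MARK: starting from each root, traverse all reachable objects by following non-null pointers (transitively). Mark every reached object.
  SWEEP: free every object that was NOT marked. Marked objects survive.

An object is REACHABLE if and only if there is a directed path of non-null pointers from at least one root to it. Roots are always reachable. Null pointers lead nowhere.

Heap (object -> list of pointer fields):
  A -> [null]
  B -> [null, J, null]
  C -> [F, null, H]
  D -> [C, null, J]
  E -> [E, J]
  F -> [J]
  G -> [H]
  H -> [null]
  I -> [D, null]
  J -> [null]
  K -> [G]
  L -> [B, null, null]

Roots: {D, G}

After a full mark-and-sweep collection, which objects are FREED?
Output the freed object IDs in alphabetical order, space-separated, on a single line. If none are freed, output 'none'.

Answer: A B E I K L

Derivation:
Roots: D G
Mark D: refs=C null J, marked=D
Mark G: refs=H, marked=D G
Mark C: refs=F null H, marked=C D G
Mark J: refs=null, marked=C D G J
Mark H: refs=null, marked=C D G H J
Mark F: refs=J, marked=C D F G H J
Unmarked (collected): A B E I K L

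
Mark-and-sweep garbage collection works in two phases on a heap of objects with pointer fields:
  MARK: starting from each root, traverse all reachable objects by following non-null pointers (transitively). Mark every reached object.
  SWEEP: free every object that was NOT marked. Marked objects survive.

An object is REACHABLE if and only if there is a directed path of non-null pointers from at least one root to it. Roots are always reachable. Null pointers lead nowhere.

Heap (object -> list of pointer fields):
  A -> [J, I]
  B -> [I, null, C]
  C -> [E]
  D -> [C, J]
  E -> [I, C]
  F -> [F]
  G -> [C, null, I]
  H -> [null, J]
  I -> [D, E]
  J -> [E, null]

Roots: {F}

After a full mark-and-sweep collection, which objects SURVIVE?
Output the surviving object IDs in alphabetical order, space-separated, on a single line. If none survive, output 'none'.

Roots: F
Mark F: refs=F, marked=F
Unmarked (collected): A B C D E G H I J

Answer: F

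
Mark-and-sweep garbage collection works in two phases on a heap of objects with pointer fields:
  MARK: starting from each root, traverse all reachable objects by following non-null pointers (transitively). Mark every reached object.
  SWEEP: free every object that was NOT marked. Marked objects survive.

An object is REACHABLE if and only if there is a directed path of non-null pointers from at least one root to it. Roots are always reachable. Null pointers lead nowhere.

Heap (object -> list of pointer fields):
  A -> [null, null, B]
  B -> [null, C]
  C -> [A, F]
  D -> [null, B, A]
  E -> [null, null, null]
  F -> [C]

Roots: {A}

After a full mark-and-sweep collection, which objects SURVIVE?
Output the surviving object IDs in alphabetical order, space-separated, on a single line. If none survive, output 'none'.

Roots: A
Mark A: refs=null null B, marked=A
Mark B: refs=null C, marked=A B
Mark C: refs=A F, marked=A B C
Mark F: refs=C, marked=A B C F
Unmarked (collected): D E

Answer: A B C F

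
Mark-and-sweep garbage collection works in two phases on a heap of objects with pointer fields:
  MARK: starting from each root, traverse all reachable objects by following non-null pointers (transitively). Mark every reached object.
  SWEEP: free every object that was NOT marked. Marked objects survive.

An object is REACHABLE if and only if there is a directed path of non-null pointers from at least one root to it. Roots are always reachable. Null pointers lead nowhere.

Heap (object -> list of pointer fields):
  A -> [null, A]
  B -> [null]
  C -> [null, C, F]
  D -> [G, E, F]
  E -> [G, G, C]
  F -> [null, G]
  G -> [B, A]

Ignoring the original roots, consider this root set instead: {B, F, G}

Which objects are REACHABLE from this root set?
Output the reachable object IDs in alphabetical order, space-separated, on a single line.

Answer: A B F G

Derivation:
Roots: B F G
Mark B: refs=null, marked=B
Mark F: refs=null G, marked=B F
Mark G: refs=B A, marked=B F G
Mark A: refs=null A, marked=A B F G
Unmarked (collected): C D E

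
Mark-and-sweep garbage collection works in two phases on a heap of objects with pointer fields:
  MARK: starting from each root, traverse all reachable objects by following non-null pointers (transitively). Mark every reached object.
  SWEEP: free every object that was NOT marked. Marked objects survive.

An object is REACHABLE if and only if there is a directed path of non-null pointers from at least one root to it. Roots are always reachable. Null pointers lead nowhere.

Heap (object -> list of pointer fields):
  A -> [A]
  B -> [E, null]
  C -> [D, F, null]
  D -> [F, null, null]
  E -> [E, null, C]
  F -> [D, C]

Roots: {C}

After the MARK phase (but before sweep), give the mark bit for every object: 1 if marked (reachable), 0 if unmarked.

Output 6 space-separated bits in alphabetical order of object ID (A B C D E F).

Answer: 0 0 1 1 0 1

Derivation:
Roots: C
Mark C: refs=D F null, marked=C
Mark D: refs=F null null, marked=C D
Mark F: refs=D C, marked=C D F
Unmarked (collected): A B E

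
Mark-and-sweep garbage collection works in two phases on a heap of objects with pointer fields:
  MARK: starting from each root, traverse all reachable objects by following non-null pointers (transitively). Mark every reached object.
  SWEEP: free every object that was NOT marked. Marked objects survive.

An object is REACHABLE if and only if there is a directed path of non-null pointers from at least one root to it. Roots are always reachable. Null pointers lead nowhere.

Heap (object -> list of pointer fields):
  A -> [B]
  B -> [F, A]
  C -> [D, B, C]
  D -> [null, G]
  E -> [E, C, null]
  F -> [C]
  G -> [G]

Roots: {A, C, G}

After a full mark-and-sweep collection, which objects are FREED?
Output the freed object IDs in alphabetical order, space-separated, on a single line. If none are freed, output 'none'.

Answer: E

Derivation:
Roots: A C G
Mark A: refs=B, marked=A
Mark C: refs=D B C, marked=A C
Mark G: refs=G, marked=A C G
Mark B: refs=F A, marked=A B C G
Mark D: refs=null G, marked=A B C D G
Mark F: refs=C, marked=A B C D F G
Unmarked (collected): E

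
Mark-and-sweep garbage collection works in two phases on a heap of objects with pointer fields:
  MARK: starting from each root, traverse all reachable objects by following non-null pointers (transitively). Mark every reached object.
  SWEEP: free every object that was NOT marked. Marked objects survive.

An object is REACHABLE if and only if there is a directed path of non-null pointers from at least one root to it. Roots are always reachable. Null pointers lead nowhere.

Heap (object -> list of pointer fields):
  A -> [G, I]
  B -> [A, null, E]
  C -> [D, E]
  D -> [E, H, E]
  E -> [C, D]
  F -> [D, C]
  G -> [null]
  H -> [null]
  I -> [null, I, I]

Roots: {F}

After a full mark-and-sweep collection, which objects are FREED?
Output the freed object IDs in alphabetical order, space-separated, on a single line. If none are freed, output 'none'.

Roots: F
Mark F: refs=D C, marked=F
Mark D: refs=E H E, marked=D F
Mark C: refs=D E, marked=C D F
Mark E: refs=C D, marked=C D E F
Mark H: refs=null, marked=C D E F H
Unmarked (collected): A B G I

Answer: A B G I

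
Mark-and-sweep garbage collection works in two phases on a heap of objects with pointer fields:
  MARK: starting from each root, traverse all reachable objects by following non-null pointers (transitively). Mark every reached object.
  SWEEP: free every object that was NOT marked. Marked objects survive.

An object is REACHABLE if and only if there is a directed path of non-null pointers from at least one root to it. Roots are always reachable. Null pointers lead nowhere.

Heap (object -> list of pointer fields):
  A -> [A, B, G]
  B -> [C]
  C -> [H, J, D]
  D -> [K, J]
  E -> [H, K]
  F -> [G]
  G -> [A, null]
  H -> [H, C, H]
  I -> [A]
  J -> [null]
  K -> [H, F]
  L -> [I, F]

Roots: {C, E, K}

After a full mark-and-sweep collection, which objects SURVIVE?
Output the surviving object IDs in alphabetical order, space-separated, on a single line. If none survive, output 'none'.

Answer: A B C D E F G H J K

Derivation:
Roots: C E K
Mark C: refs=H J D, marked=C
Mark E: refs=H K, marked=C E
Mark K: refs=H F, marked=C E K
Mark H: refs=H C H, marked=C E H K
Mark J: refs=null, marked=C E H J K
Mark D: refs=K J, marked=C D E H J K
Mark F: refs=G, marked=C D E F H J K
Mark G: refs=A null, marked=C D E F G H J K
Mark A: refs=A B G, marked=A C D E F G H J K
Mark B: refs=C, marked=A B C D E F G H J K
Unmarked (collected): I L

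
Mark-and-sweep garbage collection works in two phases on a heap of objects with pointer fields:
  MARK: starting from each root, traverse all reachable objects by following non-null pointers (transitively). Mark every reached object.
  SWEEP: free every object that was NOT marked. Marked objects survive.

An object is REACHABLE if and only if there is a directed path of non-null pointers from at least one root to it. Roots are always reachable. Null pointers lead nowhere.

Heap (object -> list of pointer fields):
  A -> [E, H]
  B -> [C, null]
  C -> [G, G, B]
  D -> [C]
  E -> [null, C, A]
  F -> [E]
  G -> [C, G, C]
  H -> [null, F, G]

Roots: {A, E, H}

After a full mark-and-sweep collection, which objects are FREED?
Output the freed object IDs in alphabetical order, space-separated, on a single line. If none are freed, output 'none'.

Answer: D

Derivation:
Roots: A E H
Mark A: refs=E H, marked=A
Mark E: refs=null C A, marked=A E
Mark H: refs=null F G, marked=A E H
Mark C: refs=G G B, marked=A C E H
Mark F: refs=E, marked=A C E F H
Mark G: refs=C G C, marked=A C E F G H
Mark B: refs=C null, marked=A B C E F G H
Unmarked (collected): D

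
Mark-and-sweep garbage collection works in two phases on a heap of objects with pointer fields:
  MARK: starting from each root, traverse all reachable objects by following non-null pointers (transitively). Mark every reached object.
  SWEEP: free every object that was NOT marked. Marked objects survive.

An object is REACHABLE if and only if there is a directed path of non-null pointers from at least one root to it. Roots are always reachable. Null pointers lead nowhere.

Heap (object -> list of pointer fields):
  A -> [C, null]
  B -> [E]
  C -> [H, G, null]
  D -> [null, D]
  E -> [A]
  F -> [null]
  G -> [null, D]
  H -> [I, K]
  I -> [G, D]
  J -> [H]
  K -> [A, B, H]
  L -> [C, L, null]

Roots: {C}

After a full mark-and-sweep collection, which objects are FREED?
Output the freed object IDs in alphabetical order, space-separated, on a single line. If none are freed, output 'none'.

Answer: F J L

Derivation:
Roots: C
Mark C: refs=H G null, marked=C
Mark H: refs=I K, marked=C H
Mark G: refs=null D, marked=C G H
Mark I: refs=G D, marked=C G H I
Mark K: refs=A B H, marked=C G H I K
Mark D: refs=null D, marked=C D G H I K
Mark A: refs=C null, marked=A C D G H I K
Mark B: refs=E, marked=A B C D G H I K
Mark E: refs=A, marked=A B C D E G H I K
Unmarked (collected): F J L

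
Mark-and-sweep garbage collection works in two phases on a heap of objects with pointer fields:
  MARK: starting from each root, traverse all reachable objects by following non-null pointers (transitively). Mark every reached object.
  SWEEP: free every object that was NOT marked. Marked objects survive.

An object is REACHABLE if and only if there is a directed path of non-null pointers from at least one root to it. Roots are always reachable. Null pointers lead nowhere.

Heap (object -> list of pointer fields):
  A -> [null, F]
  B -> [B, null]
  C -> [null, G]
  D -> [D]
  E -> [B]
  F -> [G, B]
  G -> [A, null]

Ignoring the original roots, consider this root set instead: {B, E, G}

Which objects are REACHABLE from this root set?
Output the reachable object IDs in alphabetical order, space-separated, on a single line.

Roots: B E G
Mark B: refs=B null, marked=B
Mark E: refs=B, marked=B E
Mark G: refs=A null, marked=B E G
Mark A: refs=null F, marked=A B E G
Mark F: refs=G B, marked=A B E F G
Unmarked (collected): C D

Answer: A B E F G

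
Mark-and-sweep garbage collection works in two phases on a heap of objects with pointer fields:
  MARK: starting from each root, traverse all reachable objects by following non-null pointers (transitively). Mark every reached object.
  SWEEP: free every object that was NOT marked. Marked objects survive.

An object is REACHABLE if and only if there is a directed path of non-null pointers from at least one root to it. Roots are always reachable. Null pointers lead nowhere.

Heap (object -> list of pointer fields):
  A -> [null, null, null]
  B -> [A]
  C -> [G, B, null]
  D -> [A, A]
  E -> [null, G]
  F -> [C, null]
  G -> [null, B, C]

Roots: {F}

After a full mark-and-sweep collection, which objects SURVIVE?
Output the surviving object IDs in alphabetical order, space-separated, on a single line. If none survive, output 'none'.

Roots: F
Mark F: refs=C null, marked=F
Mark C: refs=G B null, marked=C F
Mark G: refs=null B C, marked=C F G
Mark B: refs=A, marked=B C F G
Mark A: refs=null null null, marked=A B C F G
Unmarked (collected): D E

Answer: A B C F G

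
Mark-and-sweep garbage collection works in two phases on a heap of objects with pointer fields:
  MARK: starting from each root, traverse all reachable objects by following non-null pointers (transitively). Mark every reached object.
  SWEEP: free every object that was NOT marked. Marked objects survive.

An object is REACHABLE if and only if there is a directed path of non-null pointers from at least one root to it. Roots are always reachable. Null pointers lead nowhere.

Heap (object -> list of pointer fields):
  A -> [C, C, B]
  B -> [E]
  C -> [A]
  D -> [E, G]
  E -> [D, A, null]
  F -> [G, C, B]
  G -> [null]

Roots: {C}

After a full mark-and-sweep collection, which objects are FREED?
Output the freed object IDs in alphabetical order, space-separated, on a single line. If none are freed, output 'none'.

Roots: C
Mark C: refs=A, marked=C
Mark A: refs=C C B, marked=A C
Mark B: refs=E, marked=A B C
Mark E: refs=D A null, marked=A B C E
Mark D: refs=E G, marked=A B C D E
Mark G: refs=null, marked=A B C D E G
Unmarked (collected): F

Answer: F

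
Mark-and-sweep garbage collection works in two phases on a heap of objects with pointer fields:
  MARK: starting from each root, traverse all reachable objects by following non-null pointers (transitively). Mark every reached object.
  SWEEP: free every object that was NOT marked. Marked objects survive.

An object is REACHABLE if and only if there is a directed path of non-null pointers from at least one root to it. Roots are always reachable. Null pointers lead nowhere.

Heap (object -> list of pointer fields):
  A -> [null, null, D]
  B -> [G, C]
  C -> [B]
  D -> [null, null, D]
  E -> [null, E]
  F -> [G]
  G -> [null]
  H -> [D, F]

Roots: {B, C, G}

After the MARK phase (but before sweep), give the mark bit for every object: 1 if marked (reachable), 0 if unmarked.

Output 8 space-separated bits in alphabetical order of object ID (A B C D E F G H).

Answer: 0 1 1 0 0 0 1 0

Derivation:
Roots: B C G
Mark B: refs=G C, marked=B
Mark C: refs=B, marked=B C
Mark G: refs=null, marked=B C G
Unmarked (collected): A D E F H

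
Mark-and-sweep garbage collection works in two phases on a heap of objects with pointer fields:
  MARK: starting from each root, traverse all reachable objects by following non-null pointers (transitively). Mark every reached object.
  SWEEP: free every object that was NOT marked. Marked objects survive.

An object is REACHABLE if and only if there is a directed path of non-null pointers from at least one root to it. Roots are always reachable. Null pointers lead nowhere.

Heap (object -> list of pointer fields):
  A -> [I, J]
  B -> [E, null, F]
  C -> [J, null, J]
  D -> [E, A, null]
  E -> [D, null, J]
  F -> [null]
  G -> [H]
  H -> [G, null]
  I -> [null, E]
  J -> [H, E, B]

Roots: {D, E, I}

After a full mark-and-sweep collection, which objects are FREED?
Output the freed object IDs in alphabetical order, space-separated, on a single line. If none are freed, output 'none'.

Roots: D E I
Mark D: refs=E A null, marked=D
Mark E: refs=D null J, marked=D E
Mark I: refs=null E, marked=D E I
Mark A: refs=I J, marked=A D E I
Mark J: refs=H E B, marked=A D E I J
Mark H: refs=G null, marked=A D E H I J
Mark B: refs=E null F, marked=A B D E H I J
Mark G: refs=H, marked=A B D E G H I J
Mark F: refs=null, marked=A B D E F G H I J
Unmarked (collected): C

Answer: C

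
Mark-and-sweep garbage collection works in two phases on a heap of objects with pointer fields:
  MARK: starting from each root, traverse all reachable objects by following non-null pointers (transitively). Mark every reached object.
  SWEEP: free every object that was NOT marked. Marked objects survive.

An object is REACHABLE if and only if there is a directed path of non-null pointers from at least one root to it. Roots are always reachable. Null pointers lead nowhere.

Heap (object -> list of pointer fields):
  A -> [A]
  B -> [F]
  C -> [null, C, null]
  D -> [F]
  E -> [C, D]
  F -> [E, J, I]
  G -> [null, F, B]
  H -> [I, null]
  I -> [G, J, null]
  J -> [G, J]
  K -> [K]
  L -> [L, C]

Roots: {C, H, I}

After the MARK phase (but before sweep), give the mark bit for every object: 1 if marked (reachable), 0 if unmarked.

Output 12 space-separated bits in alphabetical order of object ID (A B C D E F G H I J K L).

Answer: 0 1 1 1 1 1 1 1 1 1 0 0

Derivation:
Roots: C H I
Mark C: refs=null C null, marked=C
Mark H: refs=I null, marked=C H
Mark I: refs=G J null, marked=C H I
Mark G: refs=null F B, marked=C G H I
Mark J: refs=G J, marked=C G H I J
Mark F: refs=E J I, marked=C F G H I J
Mark B: refs=F, marked=B C F G H I J
Mark E: refs=C D, marked=B C E F G H I J
Mark D: refs=F, marked=B C D E F G H I J
Unmarked (collected): A K L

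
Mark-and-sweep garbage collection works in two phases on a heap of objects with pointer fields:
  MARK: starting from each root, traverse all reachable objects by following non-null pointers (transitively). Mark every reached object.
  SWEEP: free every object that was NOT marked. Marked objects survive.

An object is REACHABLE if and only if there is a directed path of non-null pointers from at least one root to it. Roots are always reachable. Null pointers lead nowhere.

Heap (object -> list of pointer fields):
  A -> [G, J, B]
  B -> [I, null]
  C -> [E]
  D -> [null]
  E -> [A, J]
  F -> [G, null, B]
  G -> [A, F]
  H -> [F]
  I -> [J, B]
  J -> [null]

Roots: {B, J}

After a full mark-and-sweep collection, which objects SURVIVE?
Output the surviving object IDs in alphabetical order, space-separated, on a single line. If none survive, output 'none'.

Answer: B I J

Derivation:
Roots: B J
Mark B: refs=I null, marked=B
Mark J: refs=null, marked=B J
Mark I: refs=J B, marked=B I J
Unmarked (collected): A C D E F G H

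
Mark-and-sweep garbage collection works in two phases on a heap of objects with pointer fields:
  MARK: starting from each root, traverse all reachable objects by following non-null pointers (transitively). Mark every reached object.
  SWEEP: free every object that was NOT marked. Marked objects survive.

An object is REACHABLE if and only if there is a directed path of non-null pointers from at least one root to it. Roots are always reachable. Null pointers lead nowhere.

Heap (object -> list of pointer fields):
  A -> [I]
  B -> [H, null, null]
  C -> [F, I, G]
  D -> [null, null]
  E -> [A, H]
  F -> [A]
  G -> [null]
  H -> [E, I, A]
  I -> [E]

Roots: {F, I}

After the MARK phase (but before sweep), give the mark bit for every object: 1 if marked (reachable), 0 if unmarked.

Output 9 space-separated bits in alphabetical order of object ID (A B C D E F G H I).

Answer: 1 0 0 0 1 1 0 1 1

Derivation:
Roots: F I
Mark F: refs=A, marked=F
Mark I: refs=E, marked=F I
Mark A: refs=I, marked=A F I
Mark E: refs=A H, marked=A E F I
Mark H: refs=E I A, marked=A E F H I
Unmarked (collected): B C D G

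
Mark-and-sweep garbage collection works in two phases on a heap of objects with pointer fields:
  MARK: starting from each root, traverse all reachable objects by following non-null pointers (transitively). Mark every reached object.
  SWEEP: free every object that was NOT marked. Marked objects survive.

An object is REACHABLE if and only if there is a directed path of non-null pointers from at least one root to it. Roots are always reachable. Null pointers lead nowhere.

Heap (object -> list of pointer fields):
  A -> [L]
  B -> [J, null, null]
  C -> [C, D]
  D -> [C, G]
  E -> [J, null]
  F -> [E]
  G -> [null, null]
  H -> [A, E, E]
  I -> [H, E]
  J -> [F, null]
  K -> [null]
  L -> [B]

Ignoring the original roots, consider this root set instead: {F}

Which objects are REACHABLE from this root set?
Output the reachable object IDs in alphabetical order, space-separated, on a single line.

Answer: E F J

Derivation:
Roots: F
Mark F: refs=E, marked=F
Mark E: refs=J null, marked=E F
Mark J: refs=F null, marked=E F J
Unmarked (collected): A B C D G H I K L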